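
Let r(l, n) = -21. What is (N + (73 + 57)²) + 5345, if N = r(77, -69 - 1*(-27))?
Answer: 22224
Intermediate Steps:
N = -21
(N + (73 + 57)²) + 5345 = (-21 + (73 + 57)²) + 5345 = (-21 + 130²) + 5345 = (-21 + 16900) + 5345 = 16879 + 5345 = 22224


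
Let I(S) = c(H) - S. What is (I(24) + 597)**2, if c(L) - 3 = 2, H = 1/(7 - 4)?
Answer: 334084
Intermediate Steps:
H = 1/3 ≈ 0.33333
c(L) = 5 (c(L) = 3 + 2 = 5)
I(S) = 5 - S
(I(24) + 597)**2 = ((5 - 1*24) + 597)**2 = ((5 - 24) + 597)**2 = (-19 + 597)**2 = 578**2 = 334084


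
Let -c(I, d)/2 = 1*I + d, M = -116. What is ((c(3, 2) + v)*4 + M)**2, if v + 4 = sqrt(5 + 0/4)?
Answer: 29664 - 1376*sqrt(5) ≈ 26587.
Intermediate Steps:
c(I, d) = -2*I - 2*d (c(I, d) = -2*(1*I + d) = -2*(I + d) = -2*I - 2*d)
v = -4 + sqrt(5) (v = -4 + sqrt(5 + 0/4) = -4 + sqrt(5 + 0*(1/4)) = -4 + sqrt(5 + 0) = -4 + sqrt(5) ≈ -1.7639)
((c(3, 2) + v)*4 + M)**2 = (((-2*3 - 2*2) + (-4 + sqrt(5)))*4 - 116)**2 = (((-6 - 4) + (-4 + sqrt(5)))*4 - 116)**2 = ((-10 + (-4 + sqrt(5)))*4 - 116)**2 = ((-14 + sqrt(5))*4 - 116)**2 = ((-56 + 4*sqrt(5)) - 116)**2 = (-172 + 4*sqrt(5))**2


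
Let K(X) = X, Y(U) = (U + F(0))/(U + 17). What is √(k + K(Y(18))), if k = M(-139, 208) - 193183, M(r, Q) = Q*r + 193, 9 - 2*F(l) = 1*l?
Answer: I*√43492666/14 ≈ 471.06*I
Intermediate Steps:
F(l) = 9/2 - l/2
Y(U) = (9/2 + U)/(17 + U) (Y(U) = (U + (9/2 - ½*0))/(U + 17) = (U + (9/2 + 0))/(17 + U) = (U + 9/2)/(17 + U) = (9/2 + U)/(17 + U))
M(r, Q) = 193 + Q*r
k = -221902 (k = (193 + 208*(-139)) - 193183 = (193 - 28912) - 193183 = -28719 - 193183 = -221902)
√(k + K(Y(18))) = √(-221902 + (9/2 + 18)/(17 + 18)) = √(-221902 + (45/2)/35) = √(-221902 + (1/35)*(45/2)) = √(-221902 + 9/14) = √(-3106619/14) = I*√43492666/14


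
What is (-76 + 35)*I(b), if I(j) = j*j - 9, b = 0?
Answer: 369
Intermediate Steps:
I(j) = -9 + j² (I(j) = j² - 9 = -9 + j²)
(-76 + 35)*I(b) = (-76 + 35)*(-9 + 0²) = -41*(-9 + 0) = -41*(-9) = 369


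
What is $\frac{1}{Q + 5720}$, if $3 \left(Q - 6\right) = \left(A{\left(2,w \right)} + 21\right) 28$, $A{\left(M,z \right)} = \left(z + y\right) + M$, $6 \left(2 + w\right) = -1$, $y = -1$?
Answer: $\frac{9}{53200} \approx 0.00016917$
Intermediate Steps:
$w = - \frac{13}{6}$ ($w = -2 + \frac{1}{6} \left(-1\right) = -2 - \frac{1}{6} = - \frac{13}{6} \approx -2.1667$)
$A{\left(M,z \right)} = -1 + M + z$ ($A{\left(M,z \right)} = \left(z - 1\right) + M = \left(-1 + z\right) + M = -1 + M + z$)
$Q = \frac{1720}{9}$ ($Q = 6 + \frac{\left(\left(-1 + 2 - \frac{13}{6}\right) + 21\right) 28}{3} = 6 + \frac{\left(- \frac{7}{6} + 21\right) 28}{3} = 6 + \frac{\frac{119}{6} \cdot 28}{3} = 6 + \frac{1}{3} \cdot \frac{1666}{3} = 6 + \frac{1666}{9} = \frac{1720}{9} \approx 191.11$)
$\frac{1}{Q + 5720} = \frac{1}{\frac{1720}{9} + 5720} = \frac{1}{\frac{53200}{9}} = \frac{9}{53200}$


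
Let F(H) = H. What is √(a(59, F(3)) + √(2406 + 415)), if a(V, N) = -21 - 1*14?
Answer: √(-35 + √2821) ≈ 4.2560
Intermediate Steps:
a(V, N) = -35 (a(V, N) = -21 - 14 = -35)
√(a(59, F(3)) + √(2406 + 415)) = √(-35 + √(2406 + 415)) = √(-35 + √2821)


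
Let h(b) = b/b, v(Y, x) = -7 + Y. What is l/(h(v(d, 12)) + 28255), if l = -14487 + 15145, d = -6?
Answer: 329/14128 ≈ 0.023287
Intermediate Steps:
l = 658
h(b) = 1
l/(h(v(d, 12)) + 28255) = 658/(1 + 28255) = 658/28256 = 658*(1/28256) = 329/14128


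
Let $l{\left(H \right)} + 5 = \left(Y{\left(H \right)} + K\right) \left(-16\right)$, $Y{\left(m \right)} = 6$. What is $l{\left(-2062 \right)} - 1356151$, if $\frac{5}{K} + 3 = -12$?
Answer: $- \frac{4068740}{3} \approx -1.3562 \cdot 10^{6}$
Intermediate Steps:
$K = - \frac{1}{3}$ ($K = \frac{5}{-3 - 12} = \frac{5}{-15} = 5 \left(- \frac{1}{15}\right) = - \frac{1}{3} \approx -0.33333$)
$l{\left(H \right)} = - \frac{287}{3}$ ($l{\left(H \right)} = -5 + \left(6 - \frac{1}{3}\right) \left(-16\right) = -5 + \frac{17}{3} \left(-16\right) = -5 - \frac{272}{3} = - \frac{287}{3}$)
$l{\left(-2062 \right)} - 1356151 = - \frac{287}{3} - 1356151 = - \frac{4068740}{3}$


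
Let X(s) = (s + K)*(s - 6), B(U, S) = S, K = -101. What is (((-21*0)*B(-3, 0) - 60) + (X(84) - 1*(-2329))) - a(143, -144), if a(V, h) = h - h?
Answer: 943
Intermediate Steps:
a(V, h) = 0
X(s) = (-101 + s)*(-6 + s) (X(s) = (s - 101)*(s - 6) = (-101 + s)*(-6 + s))
(((-21*0)*B(-3, 0) - 60) + (X(84) - 1*(-2329))) - a(143, -144) = ((-21*0*0 - 60) + ((606 + 84² - 107*84) - 1*(-2329))) - 1*0 = ((0*0 - 60) + ((606 + 7056 - 8988) + 2329)) + 0 = ((0 - 60) + (-1326 + 2329)) + 0 = (-60 + 1003) + 0 = 943 + 0 = 943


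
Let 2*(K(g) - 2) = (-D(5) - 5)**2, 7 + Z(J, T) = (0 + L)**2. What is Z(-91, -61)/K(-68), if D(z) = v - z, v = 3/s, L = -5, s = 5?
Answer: 900/109 ≈ 8.2569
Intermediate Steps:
Z(J, T) = 18 (Z(J, T) = -7 + (0 - 5)**2 = -7 + (-5)**2 = -7 + 25 = 18)
v = 3/5 ≈ 0.60000
D(z) = 3/5 - z
K(g) = 109/50 (K(g) = 2 + (-(3/5 - 1*5) - 5)**2/2 = 2 + (-(3/5 - 5) - 5)**2/2 = 2 + (-1*(-22/5) - 5)**2/2 = 2 + (22/5 - 5)**2/2 = 2 + (-3/5)**2/2 = 2 + (1/2)*(9/25) = 2 + 9/50 = 109/50)
Z(-91, -61)/K(-68) = 18/(109/50) = 18*(50/109) = 900/109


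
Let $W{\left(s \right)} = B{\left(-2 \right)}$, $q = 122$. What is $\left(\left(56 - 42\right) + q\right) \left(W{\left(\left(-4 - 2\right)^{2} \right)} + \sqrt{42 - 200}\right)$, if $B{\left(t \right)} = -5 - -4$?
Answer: $-136 + 136 i \sqrt{158} \approx -136.0 + 1709.5 i$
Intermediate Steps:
$B{\left(t \right)} = -1$ ($B{\left(t \right)} = -5 + 4 = -1$)
$W{\left(s \right)} = -1$
$\left(\left(56 - 42\right) + q\right) \left(W{\left(\left(-4 - 2\right)^{2} \right)} + \sqrt{42 - 200}\right) = \left(\left(56 - 42\right) + 122\right) \left(-1 + \sqrt{42 - 200}\right) = \left(14 + 122\right) \left(-1 + \sqrt{-158}\right) = 136 \left(-1 + i \sqrt{158}\right) = -136 + 136 i \sqrt{158}$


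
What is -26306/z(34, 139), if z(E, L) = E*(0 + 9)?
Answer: -13153/153 ≈ -85.967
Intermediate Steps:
z(E, L) = 9*E (z(E, L) = E*9 = 9*E)
-26306/z(34, 139) = -26306/(9*34) = -26306/306 = -26306*1/306 = -13153/153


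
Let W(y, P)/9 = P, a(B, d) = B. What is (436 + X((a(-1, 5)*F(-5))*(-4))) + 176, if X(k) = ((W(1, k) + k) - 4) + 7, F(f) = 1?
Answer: 655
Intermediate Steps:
W(y, P) = 9*P
X(k) = 3 + 10*k (X(k) = ((9*k + k) - 4) + 7 = (10*k - 4) + 7 = (-4 + 10*k) + 7 = 3 + 10*k)
(436 + X((a(-1, 5)*F(-5))*(-4))) + 176 = (436 + (3 + 10*(-1*1*(-4)))) + 176 = (436 + (3 + 10*(-1*(-4)))) + 176 = (436 + (3 + 10*4)) + 176 = (436 + (3 + 40)) + 176 = (436 + 43) + 176 = 479 + 176 = 655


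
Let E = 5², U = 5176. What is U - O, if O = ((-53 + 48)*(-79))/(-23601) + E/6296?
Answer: 769113550591/148591896 ≈ 5176.0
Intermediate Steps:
E = 25
O = -1896895/148591896 (O = ((-53 + 48)*(-79))/(-23601) + 25/6296 = -5*(-79)*(-1/23601) + 25*(1/6296) = 395*(-1/23601) + 25/6296 = -395/23601 + 25/6296 = -1896895/148591896 ≈ -0.012766)
U - O = 5176 - 1*(-1896895/148591896) = 5176 + 1896895/148591896 = 769113550591/148591896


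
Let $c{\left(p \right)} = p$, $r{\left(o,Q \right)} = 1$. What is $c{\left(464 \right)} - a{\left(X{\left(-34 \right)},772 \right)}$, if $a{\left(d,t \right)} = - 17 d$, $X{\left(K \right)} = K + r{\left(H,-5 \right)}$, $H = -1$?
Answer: $-97$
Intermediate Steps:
$X{\left(K \right)} = 1 + K$ ($X{\left(K \right)} = K + 1 = 1 + K$)
$c{\left(464 \right)} - a{\left(X{\left(-34 \right)},772 \right)} = 464 - - 17 \left(1 - 34\right) = 464 - \left(-17\right) \left(-33\right) = 464 - 561 = -97$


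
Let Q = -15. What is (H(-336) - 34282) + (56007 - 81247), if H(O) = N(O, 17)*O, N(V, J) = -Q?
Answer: -64562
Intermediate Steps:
N(V, J) = 15 (N(V, J) = -1*(-15) = 15)
H(O) = 15*O
(H(-336) - 34282) + (56007 - 81247) = (15*(-336) - 34282) + (56007 - 81247) = (-5040 - 34282) - 25240 = -39322 - 25240 = -64562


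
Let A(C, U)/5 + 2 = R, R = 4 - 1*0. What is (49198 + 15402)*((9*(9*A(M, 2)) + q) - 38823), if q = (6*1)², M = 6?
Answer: -2453314200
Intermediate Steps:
R = 4 (R = 4 + 0 = 4)
A(C, U) = 10 (A(C, U) = -10 + 5*4 = -10 + 20 = 10)
q = 36 (q = 6² = 36)
(49198 + 15402)*((9*(9*A(M, 2)) + q) - 38823) = (49198 + 15402)*((9*(9*10) + 36) - 38823) = 64600*((9*90 + 36) - 38823) = 64600*((810 + 36) - 38823) = 64600*(846 - 38823) = 64600*(-37977) = -2453314200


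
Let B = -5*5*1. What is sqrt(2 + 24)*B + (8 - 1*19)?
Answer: -11 - 25*sqrt(26) ≈ -138.48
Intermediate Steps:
B = -25 (B = -25*1 = -25)
sqrt(2 + 24)*B + (8 - 1*19) = sqrt(2 + 24)*(-25) + (8 - 1*19) = sqrt(26)*(-25) + (8 - 19) = -25*sqrt(26) - 11 = -11 - 25*sqrt(26)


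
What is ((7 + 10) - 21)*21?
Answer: -84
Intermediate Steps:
((7 + 10) - 21)*21 = (17 - 21)*21 = -4*21 = -84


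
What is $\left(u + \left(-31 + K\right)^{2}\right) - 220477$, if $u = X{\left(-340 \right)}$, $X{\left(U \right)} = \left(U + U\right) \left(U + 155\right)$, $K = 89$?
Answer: $-91313$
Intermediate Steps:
$X{\left(U \right)} = 2 U \left(155 + U\right)$
$u = 125800$ ($u = 2 \left(-340\right) \left(155 - 340\right) = 2 \left(-340\right) \left(-185\right) = 125800$)
$\left(u + \left(-31 + K\right)^{2}\right) - 220477 = \left(125800 + \left(-31 + 89\right)^{2}\right) - 220477 = \left(125800 + 58^{2}\right) - 220477 = \left(125800 + 3364\right) - 220477 = 129164 - 220477 = -91313$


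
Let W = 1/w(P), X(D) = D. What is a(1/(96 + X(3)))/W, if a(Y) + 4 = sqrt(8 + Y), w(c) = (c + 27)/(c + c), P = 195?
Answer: -148/65 + 37*sqrt(8723)/2145 ≈ -0.66588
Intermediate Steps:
w(c) = (27 + c)/(2*c) (w(c) = (27 + c)/((2*c)) = (27 + c)*(1/(2*c)) = (27 + c)/(2*c))
W = 65/37 (W = 1/((1/2)*(27 + 195)/195) = 1/((1/2)*(1/195)*222) = 1/(37/65) = 65/37 ≈ 1.7568)
a(Y) = -4 + sqrt(8 + Y)
a(1/(96 + X(3)))/W = (-4 + sqrt(8 + 1/(96 + 3)))/(65/37) = (-4 + sqrt(8 + 1/99))*(37/65) = (-4 + sqrt(793/99))*(37/65) = (-4 + sqrt(8723)/33)*(37/65) = -148/65 + 37*sqrt(8723)/2145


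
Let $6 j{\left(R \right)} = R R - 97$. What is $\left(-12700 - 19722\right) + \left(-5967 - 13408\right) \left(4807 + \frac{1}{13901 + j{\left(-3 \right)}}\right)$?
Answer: $- \frac{3881287728098}{41659} \approx -9.3168 \cdot 10^{7}$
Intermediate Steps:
$j{\left(R \right)} = - \frac{97}{6} + \frac{R^{2}}{6}$ ($j{\left(R \right)} = \frac{R R - 97}{6} = \frac{R^{2} - 97}{6} = \frac{-97 + R^{2}}{6} = - \frac{97}{6} + \frac{R^{2}}{6}$)
$\left(-12700 - 19722\right) + \left(-5967 - 13408\right) \left(4807 + \frac{1}{13901 + j{\left(-3 \right)}}\right) = \left(-12700 - 19722\right) + \left(-5967 - 13408\right) \left(4807 + \frac{1}{13901 - \left(\frac{97}{6} - \frac{\left(-3\right)^{2}}{6}\right)}\right) = -32422 - 19375 \left(4807 + \frac{1}{13901 + \left(- \frac{97}{6} + \frac{1}{6} \cdot 9\right)}\right) = -32422 - 19375 \left(4807 + \frac{1}{13901 + \left(- \frac{97}{6} + \frac{3}{2}\right)}\right) = -32422 - 19375 \left(4807 + \frac{1}{13901 - \frac{44}{3}}\right) = -32422 - 19375 \left(4807 + \frac{1}{\frac{41659}{3}}\right) = -32422 - 19375 \left(4807 + \frac{3}{41659}\right) = -32422 - \frac{3879937060000}{41659} = - \frac{3881287728098}{41659}$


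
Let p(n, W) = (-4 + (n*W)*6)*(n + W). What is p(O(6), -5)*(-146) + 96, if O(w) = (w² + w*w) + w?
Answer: 24982448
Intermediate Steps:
O(w) = w + 2*w² (O(w) = (w² + w²) + w = 2*w² + w = w + 2*w²)
p(n, W) = (-4 + 6*W*n)*(W + n) (p(n, W) = (-4 + (W*n)*6)*(W + n) = (-4 + 6*W*n)*(W + n))
p(O(6), -5)*(-146) + 96 = (-4*(-5) - 24*(1 + 2*6) + 6*(-5)*(6*(1 + 2*6))² + 6*(6*(1 + 2*6))*(-5)²)*(-146) + 96 = (20 - 24*(1 + 12) + 6*(-5)*(6*(1 + 12))² + 6*(6*(1 + 12))*25)*(-146) + 96 = (20 - 24*13 + 6*(-5)*(6*13)² + 6*(6*13)*25)*(-146) + 96 = (20 - 4*78 + 6*(-5)*78² + 6*78*25)*(-146) + 96 = (20 - 312 + 6*(-5)*6084 + 11700)*(-146) + 96 = (20 - 312 - 182520 + 11700)*(-146) + 96 = -171112*(-146) + 96 = 24982352 + 96 = 24982448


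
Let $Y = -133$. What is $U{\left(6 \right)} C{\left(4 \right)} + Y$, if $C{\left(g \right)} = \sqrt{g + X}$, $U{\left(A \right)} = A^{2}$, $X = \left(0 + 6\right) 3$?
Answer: $-133 + 36 \sqrt{22} \approx 35.855$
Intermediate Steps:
$X = 18$ ($X = 6 \cdot 3 = 18$)
$C{\left(g \right)} = \sqrt{18 + g}$ ($C{\left(g \right)} = \sqrt{g + 18} = \sqrt{18 + g}$)
$U{\left(6 \right)} C{\left(4 \right)} + Y = 6^{2} \sqrt{18 + 4} - 133 = 36 \sqrt{22} - 133 = -133 + 36 \sqrt{22}$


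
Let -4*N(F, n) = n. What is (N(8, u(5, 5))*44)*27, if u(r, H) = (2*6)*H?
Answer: -17820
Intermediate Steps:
u(r, H) = 12*H
N(F, n) = -n/4
(N(8, u(5, 5))*44)*27 = (-3*5*44)*27 = (-1/4*60*44)*27 = -15*44*27 = -660*27 = -17820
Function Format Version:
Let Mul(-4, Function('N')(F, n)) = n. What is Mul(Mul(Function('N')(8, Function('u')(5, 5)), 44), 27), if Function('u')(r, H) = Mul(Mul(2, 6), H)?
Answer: -17820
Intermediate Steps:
Function('u')(r, H) = Mul(12, H)
Function('N')(F, n) = Mul(Rational(-1, 4), n)
Mul(Mul(Function('N')(8, Function('u')(5, 5)), 44), 27) = Mul(Mul(Mul(Rational(-1, 4), Mul(12, 5)), 44), 27) = Mul(Mul(Mul(Rational(-1, 4), 60), 44), 27) = Mul(Mul(-15, 44), 27) = Mul(-660, 27) = -17820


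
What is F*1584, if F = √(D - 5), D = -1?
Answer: 1584*I*√6 ≈ 3880.0*I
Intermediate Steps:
F = I*√6 (F = √(-1 - 5) = √(-6) = I*√6 ≈ 2.4495*I)
F*1584 = (I*√6)*1584 = 1584*I*√6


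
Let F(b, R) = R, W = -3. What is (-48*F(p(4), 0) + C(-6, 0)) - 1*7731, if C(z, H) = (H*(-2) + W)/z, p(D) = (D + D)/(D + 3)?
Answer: -15461/2 ≈ -7730.5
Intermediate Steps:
p(D) = 2*D/(3 + D) (p(D) = (2*D)/(3 + D) = 2*D/(3 + D))
C(z, H) = (-3 - 2*H)/z (C(z, H) = (H*(-2) - 3)/z = (-2*H - 3)/z = (-3 - 2*H)/z)
(-48*F(p(4), 0) + C(-6, 0)) - 1*7731 = (-48*0 + (-3 - 2*0)/(-6)) - 1*7731 = (0 - (-3 + 0)/6) - 7731 = (0 - 1/6*(-3)) - 7731 = (0 + 1/2) - 7731 = 1/2 - 7731 = -15461/2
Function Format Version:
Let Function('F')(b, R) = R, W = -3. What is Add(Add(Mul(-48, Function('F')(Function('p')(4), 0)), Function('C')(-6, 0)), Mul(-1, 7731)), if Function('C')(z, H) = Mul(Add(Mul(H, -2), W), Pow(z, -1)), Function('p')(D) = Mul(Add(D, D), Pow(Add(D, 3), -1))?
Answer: Rational(-15461, 2) ≈ -7730.5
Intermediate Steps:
Function('p')(D) = Mul(2, D, Pow(Add(3, D), -1)) (Function('p')(D) = Mul(Mul(2, D), Pow(Add(3, D), -1)) = Mul(2, D, Pow(Add(3, D), -1)))
Function('C')(z, H) = Mul(Pow(z, -1), Add(-3, Mul(-2, H))) (Function('C')(z, H) = Mul(Add(Mul(H, -2), -3), Pow(z, -1)) = Mul(Add(Mul(-2, H), -3), Pow(z, -1)) = Mul(Add(-3, Mul(-2, H)), Pow(z, -1)) = Mul(Pow(z, -1), Add(-3, Mul(-2, H))))
Add(Add(Mul(-48, Function('F')(Function('p')(4), 0)), Function('C')(-6, 0)), Mul(-1, 7731)) = Add(Add(Mul(-48, 0), Mul(Pow(-6, -1), Add(-3, Mul(-2, 0)))), Mul(-1, 7731)) = Add(Add(0, Mul(Rational(-1, 6), Add(-3, 0))), -7731) = Add(Add(0, Mul(Rational(-1, 6), -3)), -7731) = Add(Add(0, Rational(1, 2)), -7731) = Add(Rational(1, 2), -7731) = Rational(-15461, 2)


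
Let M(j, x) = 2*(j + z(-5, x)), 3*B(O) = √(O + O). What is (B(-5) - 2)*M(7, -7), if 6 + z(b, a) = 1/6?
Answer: -14/3 + 7*I*√10/9 ≈ -4.6667 + 2.4595*I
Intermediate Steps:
B(O) = √2*√O/3 (B(O) = √(O + O)/3 = √(2*O)/3 = (√2*√O)/3 = √2*√O/3)
z(b, a) = -35/6 (z(b, a) = -6 + 1/6 = -6 + ⅙ = -35/6)
M(j, x) = -35/3 + 2*j (M(j, x) = 2*(j - 35/6) = 2*(-35/6 + j) = -35/3 + 2*j)
(B(-5) - 2)*M(7, -7) = (√2*√(-5)/3 - 2)*(-35/3 + 2*7) = (√2*(I*√5)/3 - 2)*(-35/3 + 14) = (I*√10/3 - 2)*(7/3) = (-2 + I*√10/3)*(7/3) = -14/3 + 7*I*√10/9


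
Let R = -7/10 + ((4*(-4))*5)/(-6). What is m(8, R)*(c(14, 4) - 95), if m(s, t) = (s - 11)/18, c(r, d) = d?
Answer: 91/6 ≈ 15.167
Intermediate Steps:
R = 379/30 (R = -7*⅒ - 16*5*(-⅙) = -7/10 - 80*(-⅙) = -7/10 + 40/3 = 379/30 ≈ 12.633)
m(s, t) = -11/18 + s/18 (m(s, t) = (-11 + s)*(1/18) = -11/18 + s/18)
m(8, R)*(c(14, 4) - 95) = (-11/18 + (1/18)*8)*(4 - 95) = (-11/18 + 4/9)*(-91) = -⅙*(-91) = 91/6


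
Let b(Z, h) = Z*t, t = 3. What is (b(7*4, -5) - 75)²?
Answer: 81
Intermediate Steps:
b(Z, h) = 3*Z (b(Z, h) = Z*3 = 3*Z)
(b(7*4, -5) - 75)² = (3*(7*4) - 75)² = (3*28 - 75)² = (84 - 75)² = 9² = 81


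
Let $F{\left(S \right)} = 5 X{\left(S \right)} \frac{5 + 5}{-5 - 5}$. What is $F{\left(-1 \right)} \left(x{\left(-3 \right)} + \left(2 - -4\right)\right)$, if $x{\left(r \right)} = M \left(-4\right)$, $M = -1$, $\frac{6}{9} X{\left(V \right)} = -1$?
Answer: $75$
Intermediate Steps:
$X{\left(V \right)} = - \frac{3}{2}$ ($X{\left(V \right)} = \frac{3}{2} \left(-1\right) = - \frac{3}{2}$)
$x{\left(r \right)} = 4$ ($x{\left(r \right)} = \left(-1\right) \left(-4\right) = 4$)
$F{\left(S \right)} = \frac{15}{2}$ ($F{\left(S \right)} = 5 \left(- \frac{3}{2}\right) \frac{5 + 5}{-5 - 5} = - \frac{15 \frac{10}{-10}}{2} = - \frac{15 \cdot 10 \left(- \frac{1}{10}\right)}{2} = \left(- \frac{15}{2}\right) \left(-1\right) = \frac{15}{2}$)
$F{\left(-1 \right)} \left(x{\left(-3 \right)} + \left(2 - -4\right)\right) = \frac{15 \left(4 + \left(2 - -4\right)\right)}{2} = \frac{15 \left(4 + \left(2 + 4\right)\right)}{2} = \frac{15 \left(4 + 6\right)}{2} = \frac{15}{2} \cdot 10 = 75$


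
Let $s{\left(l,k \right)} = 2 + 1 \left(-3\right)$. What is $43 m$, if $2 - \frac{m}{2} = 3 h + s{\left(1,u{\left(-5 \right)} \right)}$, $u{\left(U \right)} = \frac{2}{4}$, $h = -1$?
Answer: $516$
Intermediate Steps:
$u{\left(U \right)} = \frac{1}{2}$ ($u{\left(U \right)} = 2 \cdot \frac{1}{4} = \frac{1}{2}$)
$s{\left(l,k \right)} = -1$ ($s{\left(l,k \right)} = 2 - 3 = -1$)
$m = 12$ ($m = 4 - 2 \left(3 \left(-1\right) - 1\right) = 4 - 2 \left(-3 - 1\right) = 4 - -8 = 4 + 8 = 12$)
$43 m = 43 \cdot 12 = 516$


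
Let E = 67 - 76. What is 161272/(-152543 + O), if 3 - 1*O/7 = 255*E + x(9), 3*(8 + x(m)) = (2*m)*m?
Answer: -161272/136779 ≈ -1.1791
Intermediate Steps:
x(m) = -8 + 2*m²/3 (x(m) = -8 + ((2*m)*m)/3 = -8 + (2*m²)/3 = -8 + 2*m²/3)
E = -9
O = 15764 (O = 21 - 7*(255*(-9) + (-8 + (⅔)*9²)) = 21 - 7*(-2295 + (-8 + (⅔)*81)) = 21 - 7*(-2295 + (-8 + 54)) = 21 - 7*(-2295 + 46) = 21 - 7*(-2249) = 21 + 15743 = 15764)
161272/(-152543 + O) = 161272/(-152543 + 15764) = 161272/(-136779) = 161272*(-1/136779) = -161272/136779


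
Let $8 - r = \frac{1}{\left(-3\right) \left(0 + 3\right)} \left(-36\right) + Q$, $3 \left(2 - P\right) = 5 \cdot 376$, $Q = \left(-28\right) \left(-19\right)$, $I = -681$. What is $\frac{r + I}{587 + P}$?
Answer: $\frac{3627}{113} \approx 32.097$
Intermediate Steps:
$Q = 532$
$P = - \frac{1874}{3}$ ($P = 2 - \frac{5 \cdot 376}{3} = 2 - \frac{1880}{3} = - \frac{1874}{3} \approx -624.67$)
$r = -528$ ($r = 8 - \left(\frac{1}{\left(-3\right) \left(0 + 3\right)} \left(-36\right) + 532\right) = 8 - \left(\frac{1}{\left(-3\right) 3} \left(-36\right) + 532\right) = 8 - \left(\frac{1}{-9} \left(-36\right) + 532\right) = 8 - \left(\left(- \frac{1}{9}\right) \left(-36\right) + 532\right) = 8 - \left(4 + 532\right) = 8 - 536 = -528$)
$\frac{r + I}{587 + P} = \frac{-528 - 681}{587 - \frac{1874}{3}} = - \frac{1209}{- \frac{113}{3}} = \left(-1209\right) \left(- \frac{3}{113}\right) = \frac{3627}{113}$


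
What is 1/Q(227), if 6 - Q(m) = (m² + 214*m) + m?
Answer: -1/100328 ≈ -9.9673e-6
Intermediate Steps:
Q(m) = 6 - m² - 215*m (Q(m) = 6 - ((m² + 214*m) + m) = 6 - (m² + 215*m) = 6 + (-m² - 215*m) = 6 - m² - 215*m)
1/Q(227) = 1/(6 - 1*227² - 215*227) = 1/(6 - 1*51529 - 48805) = 1/(6 - 51529 - 48805) = 1/(-100328) = -1/100328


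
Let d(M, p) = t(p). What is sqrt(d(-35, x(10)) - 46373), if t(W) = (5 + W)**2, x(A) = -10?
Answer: 2*I*sqrt(11587) ≈ 215.29*I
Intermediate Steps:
d(M, p) = (5 + p)**2
sqrt(d(-35, x(10)) - 46373) = sqrt((5 - 10)**2 - 46373) = sqrt((-5)**2 - 46373) = sqrt(25 - 46373) = sqrt(-46348) = 2*I*sqrt(11587)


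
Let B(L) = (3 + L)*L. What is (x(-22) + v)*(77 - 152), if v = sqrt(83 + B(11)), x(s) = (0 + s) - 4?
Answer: 1950 - 75*sqrt(237) ≈ 795.39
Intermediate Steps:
x(s) = -4 + s (x(s) = s - 4 = -4 + s)
B(L) = L*(3 + L)
v = sqrt(237) (v = sqrt(83 + 11*(3 + 11)) = sqrt(83 + 11*14) = sqrt(83 + 154) = sqrt(237) ≈ 15.395)
(x(-22) + v)*(77 - 152) = ((-4 - 22) + sqrt(237))*(77 - 152) = (-26 + sqrt(237))*(-75) = 1950 - 75*sqrt(237)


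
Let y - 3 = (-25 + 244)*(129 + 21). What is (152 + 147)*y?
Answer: 9823047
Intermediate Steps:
y = 32853 (y = 3 + (-25 + 244)*(129 + 21) = 3 + 219*150 = 3 + 32850 = 32853)
(152 + 147)*y = (152 + 147)*32853 = 299*32853 = 9823047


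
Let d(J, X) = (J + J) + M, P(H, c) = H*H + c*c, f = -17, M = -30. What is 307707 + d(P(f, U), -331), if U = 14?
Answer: 308647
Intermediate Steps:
P(H, c) = H² + c²
d(J, X) = -30 + 2*J (d(J, X) = (J + J) - 30 = 2*J - 30 = -30 + 2*J)
307707 + d(P(f, U), -331) = 307707 + (-30 + 2*((-17)² + 14²)) = 307707 + (-30 + 2*(289 + 196)) = 307707 + (-30 + 2*485) = 307707 + (-30 + 970) = 307707 + 940 = 308647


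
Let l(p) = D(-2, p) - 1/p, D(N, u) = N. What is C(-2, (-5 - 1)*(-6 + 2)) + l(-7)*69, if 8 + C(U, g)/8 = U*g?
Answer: -4033/7 ≈ -576.14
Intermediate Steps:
C(U, g) = -64 + 8*U*g (C(U, g) = -64 + 8*(U*g) = -64 + 8*U*g)
l(p) = -2 - 1/p
C(-2, (-5 - 1)*(-6 + 2)) + l(-7)*69 = (-64 + 8*(-2)*((-5 - 1)*(-6 + 2))) + (-2 - 1/(-7))*69 = (-64 + 8*(-2)*(-6*(-4))) + (-2 - 1*(-⅐))*69 = (-64 + 8*(-2)*24) + (-2 + ⅐)*69 = (-64 - 384) - 13/7*69 = -448 - 897/7 = -4033/7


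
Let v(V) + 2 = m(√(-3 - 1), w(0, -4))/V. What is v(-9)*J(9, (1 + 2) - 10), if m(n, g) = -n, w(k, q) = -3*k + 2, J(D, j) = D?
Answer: -18 + 2*I ≈ -18.0 + 2.0*I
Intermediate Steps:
w(k, q) = 2 - 3*k
v(V) = -2 - 2*I/V (v(V) = -2 + (-√(-3 - 1))/V = -2 + (-√(-4))/V = -2 + (-2*I)/V = -2 - 2*I/V)
v(-9)*J(9, (1 + 2) - 10) = (-2 - 2*I/(-9))*9 = (-2 - 2*I*(-⅑))*9 = (-2 + 2*I/9)*9 = -18 + 2*I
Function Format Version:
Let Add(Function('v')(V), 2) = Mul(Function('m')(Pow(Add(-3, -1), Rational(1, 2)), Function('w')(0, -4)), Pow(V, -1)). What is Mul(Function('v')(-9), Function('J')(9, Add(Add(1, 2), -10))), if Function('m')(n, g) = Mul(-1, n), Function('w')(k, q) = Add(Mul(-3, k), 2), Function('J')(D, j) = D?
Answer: Add(-18, Mul(2, I)) ≈ Add(-18.000, Mul(2.0000, I))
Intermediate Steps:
Function('w')(k, q) = Add(2, Mul(-3, k))
Function('v')(V) = Add(-2, Mul(-2, I, Pow(V, -1))) (Function('v')(V) = Add(-2, Mul(Mul(-1, Pow(Add(-3, -1), Rational(1, 2))), Pow(V, -1))) = Add(-2, Mul(Mul(-1, Pow(-4, Rational(1, 2))), Pow(V, -1))) = Add(-2, Mul(Mul(-1, Mul(2, I)), Pow(V, -1))) = Add(-2, Mul(Mul(-2, I), Pow(V, -1))) = Add(-2, Mul(-2, I, Pow(V, -1))))
Mul(Function('v')(-9), Function('J')(9, Add(Add(1, 2), -10))) = Mul(Add(-2, Mul(-2, I, Pow(-9, -1))), 9) = Mul(Add(-2, Mul(-2, I, Rational(-1, 9))), 9) = Mul(Add(-2, Mul(Rational(2, 9), I)), 9) = Add(-18, Mul(2, I))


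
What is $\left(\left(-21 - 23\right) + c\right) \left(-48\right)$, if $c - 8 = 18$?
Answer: $864$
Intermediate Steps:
$c = 26$ ($c = 8 + 18 = 26$)
$\left(\left(-21 - 23\right) + c\right) \left(-48\right) = \left(\left(-21 - 23\right) + 26\right) \left(-48\right) = \left(-44 + 26\right) \left(-48\right) = \left(-18\right) \left(-48\right) = 864$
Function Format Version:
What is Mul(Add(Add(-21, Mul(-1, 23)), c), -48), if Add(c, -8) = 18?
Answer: 864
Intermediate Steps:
c = 26 (c = Add(8, 18) = 26)
Mul(Add(Add(-21, Mul(-1, 23)), c), -48) = Mul(Add(Add(-21, Mul(-1, 23)), 26), -48) = Mul(Add(Add(-21, -23), 26), -48) = Mul(Add(-44, 26), -48) = Mul(-18, -48) = 864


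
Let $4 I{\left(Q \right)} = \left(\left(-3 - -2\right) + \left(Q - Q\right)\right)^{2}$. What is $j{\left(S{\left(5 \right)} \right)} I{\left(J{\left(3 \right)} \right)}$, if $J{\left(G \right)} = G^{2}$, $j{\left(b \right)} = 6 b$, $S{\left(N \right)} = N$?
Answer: $\frac{15}{2} \approx 7.5$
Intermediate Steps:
$I{\left(Q \right)} = \frac{1}{4}$ ($I{\left(Q \right)} = \frac{\left(\left(-3 - -2\right) + \left(Q - Q\right)\right)^{2}}{4} = \frac{\left(\left(-3 + 2\right) + 0\right)^{2}}{4} = \frac{\left(-1 + 0\right)^{2}}{4} = \frac{\left(-1\right)^{2}}{4} = \frac{1}{4} \cdot 1 = \frac{1}{4}$)
$j{\left(S{\left(5 \right)} \right)} I{\left(J{\left(3 \right)} \right)} = 6 \cdot 5 \cdot \frac{1}{4} = 30 \cdot \frac{1}{4} = \frac{15}{2}$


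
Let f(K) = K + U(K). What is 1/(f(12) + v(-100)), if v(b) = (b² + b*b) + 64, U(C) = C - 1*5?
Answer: 1/20083 ≈ 4.9793e-5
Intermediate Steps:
U(C) = -5 + C (U(C) = C - 5 = -5 + C)
f(K) = -5 + 2*K (f(K) = K + (-5 + K) = -5 + 2*K)
v(b) = 64 + 2*b² (v(b) = (b² + b²) + 64 = 2*b² + 64 = 64 + 2*b²)
1/(f(12) + v(-100)) = 1/((-5 + 2*12) + (64 + 2*(-100)²)) = 1/((-5 + 24) + (64 + 2*10000)) = 1/(19 + (64 + 20000)) = 1/(19 + 20064) = 1/20083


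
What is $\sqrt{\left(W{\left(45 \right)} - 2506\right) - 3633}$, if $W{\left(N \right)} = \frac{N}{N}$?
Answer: $3 i \sqrt{682} \approx 78.345 i$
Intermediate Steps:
$W{\left(N \right)} = 1$
$\sqrt{\left(W{\left(45 \right)} - 2506\right) - 3633} = \sqrt{\left(1 - 2506\right) - 3633} = \sqrt{-2505 - 3633} = \sqrt{-6138} = 3 i \sqrt{682}$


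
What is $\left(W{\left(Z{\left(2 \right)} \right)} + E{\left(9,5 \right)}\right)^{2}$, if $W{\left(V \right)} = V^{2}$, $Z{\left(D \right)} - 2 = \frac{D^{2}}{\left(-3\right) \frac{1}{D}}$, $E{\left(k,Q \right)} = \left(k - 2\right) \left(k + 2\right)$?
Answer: $\frac{485809}{81} \approx 5997.6$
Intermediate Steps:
$E{\left(k,Q \right)} = \left(-2 + k\right) \left(2 + k\right)$
$Z{\left(D \right)} = 2 - \frac{D^{3}}{3}$ ($Z{\left(D \right)} = 2 + \frac{D^{2}}{\left(-3\right) \frac{1}{D}} = 2 + D^{2} \left(- \frac{D}{3}\right) = 2 - \frac{D^{3}}{3}$)
$\left(W{\left(Z{\left(2 \right)} \right)} + E{\left(9,5 \right)}\right)^{2} = \left(\left(2 - \frac{2^{3}}{3}\right)^{2} - \left(4 - 9^{2}\right)\right)^{2} = \left(\left(2 - \frac{8}{3}\right)^{2} + \left(-4 + 81\right)\right)^{2} = \left(\left(2 - \frac{8}{3}\right)^{2} + 77\right)^{2} = \left(\left(- \frac{2}{3}\right)^{2} + 77\right)^{2} = \left(\frac{4}{9} + 77\right)^{2} = \left(\frac{697}{9}\right)^{2} = \frac{485809}{81}$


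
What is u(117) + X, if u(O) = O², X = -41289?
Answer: -27600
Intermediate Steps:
u(117) + X = 117² - 41289 = 13689 - 41289 = -27600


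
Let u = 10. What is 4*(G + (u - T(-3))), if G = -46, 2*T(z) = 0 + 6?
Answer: -156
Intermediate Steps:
T(z) = 3 (T(z) = (0 + 6)/2 = (½)*6 = 3)
4*(G + (u - T(-3))) = 4*(-46 + (10 - 1*3)) = 4*(-46 + (10 - 3)) = 4*(-46 + 7) = 4*(-39) = -156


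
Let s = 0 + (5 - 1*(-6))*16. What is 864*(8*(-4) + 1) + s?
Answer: -26608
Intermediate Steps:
s = 176 (s = 0 + (5 + 6)*16 = 0 + 11*16 = 0 + 176 = 176)
864*(8*(-4) + 1) + s = 864*(8*(-4) + 1) + 176 = 864*(-32 + 1) + 176 = 864*(-31) + 176 = -26784 + 176 = -26608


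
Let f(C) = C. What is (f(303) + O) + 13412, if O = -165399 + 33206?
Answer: -118478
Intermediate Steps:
O = -132193
(f(303) + O) + 13412 = (303 - 132193) + 13412 = -131890 + 13412 = -118478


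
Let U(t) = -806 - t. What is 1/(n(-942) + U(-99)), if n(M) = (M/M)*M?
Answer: -1/1649 ≈ -0.00060643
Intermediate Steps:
n(M) = M (n(M) = 1*M = M)
1/(n(-942) + U(-99)) = 1/(-942 + (-806 - 1*(-99))) = 1/(-942 + (-806 + 99)) = 1/(-942 - 707) = 1/(-1649) = -1/1649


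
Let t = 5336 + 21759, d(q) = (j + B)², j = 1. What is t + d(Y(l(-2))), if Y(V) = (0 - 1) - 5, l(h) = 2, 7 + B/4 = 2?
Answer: 27456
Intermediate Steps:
B = -20 (B = -28 + 4*2 = -28 + 8 = -20)
Y(V) = -6 (Y(V) = -1 - 5 = -6)
d(q) = 361 (d(q) = (1 - 20)² = (-19)² = 361)
t = 27095
t + d(Y(l(-2))) = 27095 + 361 = 27456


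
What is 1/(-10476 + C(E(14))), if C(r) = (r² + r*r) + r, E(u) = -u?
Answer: -1/10098 ≈ -9.9030e-5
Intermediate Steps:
C(r) = r + 2*r² (C(r) = (r² + r²) + r = 2*r² + r = r + 2*r²)
1/(-10476 + C(E(14))) = 1/(-10476 + (-1*14)*(1 + 2*(-1*14))) = 1/(-10476 - 14*(1 + 2*(-14))) = 1/(-10476 - 14*(1 - 28)) = 1/(-10476 - 14*(-27)) = 1/(-10476 + 378) = 1/(-10098) = -1/10098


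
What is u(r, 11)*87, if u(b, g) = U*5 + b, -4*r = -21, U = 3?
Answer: 7047/4 ≈ 1761.8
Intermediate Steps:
r = 21/4 (r = -¼*(-21) = 21/4 ≈ 5.2500)
u(b, g) = 15 + b (u(b, g) = 3*5 + b = 15 + b)
u(r, 11)*87 = (15 + 21/4)*87 = (81/4)*87 = 7047/4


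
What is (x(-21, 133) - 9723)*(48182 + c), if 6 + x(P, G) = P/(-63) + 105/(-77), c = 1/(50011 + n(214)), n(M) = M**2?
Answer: -1482211564606625/3161631 ≈ -4.6881e+8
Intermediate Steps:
c = 1/95807 (c = 1/(50011 + 214**2) = 1/(50011 + 45796) = 1/95807 ≈ 1.0438e-5)
x(P, G) = -81/11 - P/63 (x(P, G) = -6 + (P/(-63) + 105/(-77)) = -6 + (P*(-1/63) + 105*(-1/77)) = -6 + (-P/63 - 15/11) = -6 + (-15/11 - P/63) = -81/11 - P/63)
(x(-21, 133) - 9723)*(48182 + c) = ((-81/11 - 1/63*(-21)) - 9723)*(48182 + 1/95807) = ((-81/11 + 1/3) - 9723)*(4616172875/95807) = (-232/33 - 9723)*(4616172875/95807) = -321091/33*4616172875/95807 = -1482211564606625/3161631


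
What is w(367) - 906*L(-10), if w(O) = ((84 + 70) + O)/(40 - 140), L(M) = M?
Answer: 905479/100 ≈ 9054.8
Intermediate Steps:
w(O) = -77/50 - O/100 (w(O) = (154 + O)/(-100) = (154 + O)*(-1/100) = -77/50 - O/100)
w(367) - 906*L(-10) = (-77/50 - 1/100*367) - 906*(-10) = (-77/50 - 367/100) + 9060 = -521/100 + 9060 = 905479/100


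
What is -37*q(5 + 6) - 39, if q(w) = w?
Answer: -446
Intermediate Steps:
-37*q(5 + 6) - 39 = -37*(5 + 6) - 39 = -37*11 - 39 = -407 - 39 = -446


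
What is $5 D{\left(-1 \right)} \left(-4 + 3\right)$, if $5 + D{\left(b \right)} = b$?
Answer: $30$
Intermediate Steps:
$D{\left(b \right)} = -5 + b$
$5 D{\left(-1 \right)} \left(-4 + 3\right) = 5 \left(-5 - 1\right) \left(-4 + 3\right) = 5 \left(-6\right) \left(-1\right) = \left(-30\right) \left(-1\right) = 30$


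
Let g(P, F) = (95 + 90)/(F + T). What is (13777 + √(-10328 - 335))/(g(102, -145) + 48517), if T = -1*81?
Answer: 3113602/10964657 + 226*I*√10663/10964657 ≈ 0.28397 + 0.0021284*I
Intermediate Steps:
T = -81
g(P, F) = 185/(-81 + F) (g(P, F) = (95 + 90)/(F - 81) = 185/(-81 + F))
(13777 + √(-10328 - 335))/(g(102, -145) + 48517) = (13777 + √(-10328 - 335))/(185/(-81 - 145) + 48517) = (13777 + √(-10663))/(185/(-226) + 48517) = (13777 + I*√10663)/(185*(-1/226) + 48517) = (13777 + I*√10663)/(-185/226 + 48517) = (13777 + I*√10663)/(10964657/226) = (13777 + I*√10663)*(226/10964657) = 3113602/10964657 + 226*I*√10663/10964657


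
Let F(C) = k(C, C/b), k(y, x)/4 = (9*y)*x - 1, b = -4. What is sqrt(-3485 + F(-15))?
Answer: I*sqrt(5514) ≈ 74.256*I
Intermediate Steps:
k(y, x) = -4 + 36*x*y (k(y, x) = 4*((9*y)*x - 1) = 4*(9*x*y - 1) = 4*(-1 + 9*x*y) = -4 + 36*x*y)
F(C) = -4 - 9*C**2 (F(C) = -4 + 36*(C/(-4))*C = -4 + 36*(C*(-1/4))*C = -4 + 36*(-C/4)*C = -4 - 9*C**2)
sqrt(-3485 + F(-15)) = sqrt(-3485 + (-4 - 9*(-15)**2)) = sqrt(-3485 + (-4 - 9*225)) = sqrt(-3485 + (-4 - 2025)) = sqrt(-3485 - 2029) = sqrt(-5514) = I*sqrt(5514)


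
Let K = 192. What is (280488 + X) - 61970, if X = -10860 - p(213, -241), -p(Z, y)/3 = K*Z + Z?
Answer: 330985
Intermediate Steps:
p(Z, y) = -579*Z (p(Z, y) = -3*(192*Z + Z) = -579*Z)
X = 112467 (X = -10860 - (-579)*213 = -10860 - 1*(-123327) = -10860 + 123327 = 112467)
(280488 + X) - 61970 = (280488 + 112467) - 61970 = 392955 - 61970 = 330985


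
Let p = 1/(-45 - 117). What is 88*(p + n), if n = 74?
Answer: 527428/81 ≈ 6511.5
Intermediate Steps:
p = -1/162 (p = 1/(-162) = -1/162 ≈ -0.0061728)
88*(p + n) = 88*(-1/162 + 74) = 88*(11987/162) = 527428/81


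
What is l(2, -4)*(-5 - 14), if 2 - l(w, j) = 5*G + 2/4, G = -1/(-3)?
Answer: 19/6 ≈ 3.1667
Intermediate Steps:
G = 1/3 (G = -1*(-1/3) = 1/3 ≈ 0.33333)
l(w, j) = -1/6 (l(w, j) = 2 - (5*(1/3) + 2/4) = 2 - (5/3 + 2*(1/4)) = 2 - (5/3 + 1/2) = 2 - 1*13/6 = 2 - 13/6 = -1/6)
l(2, -4)*(-5 - 14) = -(-5 - 14)/6 = -1/6*(-19) = 19/6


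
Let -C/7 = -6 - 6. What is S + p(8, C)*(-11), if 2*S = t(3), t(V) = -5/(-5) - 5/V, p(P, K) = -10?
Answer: 329/3 ≈ 109.67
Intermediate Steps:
C = 84 (C = -7*(-6 - 6) = -7*(-12) = 84)
t(V) = 1 - 5/V (t(V) = -5*(-⅕) - 5/V = 1 - 5/V)
S = -⅓ (S = ((-5 + 3)/3)/2 = ((⅓)*(-2))/2 = (½)*(-⅔) = -⅓ ≈ -0.33333)
S + p(8, C)*(-11) = -⅓ - 10*(-11) = -⅓ + 110 = 329/3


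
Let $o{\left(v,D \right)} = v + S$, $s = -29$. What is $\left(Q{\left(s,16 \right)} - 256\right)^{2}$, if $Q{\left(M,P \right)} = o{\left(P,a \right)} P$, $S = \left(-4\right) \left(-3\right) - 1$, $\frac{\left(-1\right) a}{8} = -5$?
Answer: $30976$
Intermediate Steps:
$a = 40$ ($a = \left(-8\right) \left(-5\right) = 40$)
$S = 11$ ($S = 12 - 1 = 11$)
$o{\left(v,D \right)} = 11 + v$ ($o{\left(v,D \right)} = v + 11 = 11 + v$)
$Q{\left(M,P \right)} = P \left(11 + P\right)$ ($Q{\left(M,P \right)} = \left(11 + P\right) P = P \left(11 + P\right)$)
$\left(Q{\left(s,16 \right)} - 256\right)^{2} = \left(16 \left(11 + 16\right) - 256\right)^{2} = \left(16 \cdot 27 - 256\right)^{2} = \left(432 - 256\right)^{2} = 176^{2} = 30976$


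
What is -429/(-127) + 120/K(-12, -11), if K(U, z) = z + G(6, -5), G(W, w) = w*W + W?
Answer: -45/889 ≈ -0.050619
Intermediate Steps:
G(W, w) = W + W*w (G(W, w) = W*w + W = W + W*w)
K(U, z) = -24 + z (K(U, z) = z + 6*(1 - 5) = z + 6*(-4) = z - 24 = -24 + z)
-429/(-127) + 120/K(-12, -11) = -429/(-127) + 120/(-24 - 11) = -429*(-1/127) + 120/(-35) = 429/127 + 120*(-1/35) = 429/127 - 24/7 = -45/889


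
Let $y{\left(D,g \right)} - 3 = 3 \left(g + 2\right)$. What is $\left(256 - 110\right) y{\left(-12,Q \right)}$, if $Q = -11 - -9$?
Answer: $438$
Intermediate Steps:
$Q = -2$ ($Q = -11 + 9 = -2$)
$y{\left(D,g \right)} = 9 + 3 g$ ($y{\left(D,g \right)} = 3 + 3 \left(g + 2\right) = 3 + 3 \left(2 + g\right) = 3 + \left(6 + 3 g\right) = 9 + 3 g$)
$\left(256 - 110\right) y{\left(-12,Q \right)} = \left(256 - 110\right) \left(9 + 3 \left(-2\right)\right) = 146 \left(9 - 6\right) = 146 \cdot 3 = 438$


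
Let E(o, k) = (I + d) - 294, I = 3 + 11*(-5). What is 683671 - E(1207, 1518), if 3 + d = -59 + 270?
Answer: 683809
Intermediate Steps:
I = -52 (I = 3 - 55 = -52)
d = 208 (d = -3 + (-59 + 270) = -3 + 211 = 208)
E(o, k) = -138 (E(o, k) = (-52 + 208) - 294 = 156 - 294 = -138)
683671 - E(1207, 1518) = 683671 - 1*(-138) = 683671 + 138 = 683809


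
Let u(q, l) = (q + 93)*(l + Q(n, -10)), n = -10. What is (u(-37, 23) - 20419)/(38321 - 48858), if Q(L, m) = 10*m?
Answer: 24731/10537 ≈ 2.3471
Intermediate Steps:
u(q, l) = (-100 + l)*(93 + q) (u(q, l) = (q + 93)*(l + 10*(-10)) = (93 + q)*(l - 100) = (93 + q)*(-100 + l) = (-100 + l)*(93 + q))
(u(-37, 23) - 20419)/(38321 - 48858) = ((-9300 - 100*(-37) + 93*23 + 23*(-37)) - 20419)/(38321 - 48858) = ((-9300 + 3700 + 2139 - 851) - 20419)/(-10537) = (-4312 - 20419)*(-1/10537) = -24731*(-1/10537) = 24731/10537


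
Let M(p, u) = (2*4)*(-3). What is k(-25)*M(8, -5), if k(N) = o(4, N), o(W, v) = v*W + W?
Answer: 2304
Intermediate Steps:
M(p, u) = -24 (M(p, u) = 8*(-3) = -24)
o(W, v) = W + W*v (o(W, v) = W*v + W = W + W*v)
k(N) = 4 + 4*N (k(N) = 4*(1 + N) = 4 + 4*N)
k(-25)*M(8, -5) = (4 + 4*(-25))*(-24) = (4 - 100)*(-24) = -96*(-24) = 2304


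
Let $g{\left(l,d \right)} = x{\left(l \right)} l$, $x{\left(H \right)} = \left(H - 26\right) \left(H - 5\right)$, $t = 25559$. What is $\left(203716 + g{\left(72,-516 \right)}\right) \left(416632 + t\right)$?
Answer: $188205333420$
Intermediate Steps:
$x{\left(H \right)} = \left(-26 + H\right) \left(-5 + H\right)$
$g{\left(l,d \right)} = l \left(130 + l^{2} - 31 l\right)$ ($g{\left(l,d \right)} = \left(130 + l^{2} - 31 l\right) l = l \left(130 + l^{2} - 31 l\right)$)
$\left(203716 + g{\left(72,-516 \right)}\right) \left(416632 + t\right) = \left(203716 + 72 \left(130 + 72^{2} - 2232\right)\right) \left(416632 + 25559\right) = \left(203716 + 72 \left(130 + 5184 - 2232\right)\right) 442191 = \left(203716 + 72 \cdot 3082\right) 442191 = \left(203716 + 221904\right) 442191 = 425620 \cdot 442191 = 188205333420$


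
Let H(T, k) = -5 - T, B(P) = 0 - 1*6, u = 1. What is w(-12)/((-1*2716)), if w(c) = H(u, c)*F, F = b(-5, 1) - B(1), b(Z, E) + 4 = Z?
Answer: -9/1358 ≈ -0.0066274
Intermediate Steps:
b(Z, E) = -4 + Z
B(P) = -6 (B(P) = 0 - 6 = -6)
F = -3 (F = (-4 - 5) - 1*(-6) = -9 + 6 = -3)
w(c) = 18 (w(c) = (-5 - 1*1)*(-3) = (-5 - 1)*(-3) = -6*(-3) = 18)
w(-12)/((-1*2716)) = 18/((-1*2716)) = 18/(-2716) = 18*(-1/2716) = -9/1358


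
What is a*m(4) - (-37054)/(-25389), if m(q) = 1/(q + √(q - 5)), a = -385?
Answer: -39728978/431613 + 385*I/17 ≈ -92.048 + 22.647*I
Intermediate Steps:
m(q) = 1/(q + √(-5 + q))
a*m(4) - (-37054)/(-25389) = -385/(4 + √(-5 + 4)) - (-37054)/(-25389) = -385/(4 + √(-1)) - (-37054)*(-1)/25389 = -385*(4 - I)/17 - 1*37054/25389 = -385*(4 - I)/17 - 37054/25389 = -37054/25389 - 385*(4 - I)/17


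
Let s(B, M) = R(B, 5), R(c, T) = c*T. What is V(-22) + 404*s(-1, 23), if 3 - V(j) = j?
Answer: -1995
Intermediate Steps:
R(c, T) = T*c
s(B, M) = 5*B
V(j) = 3 - j
V(-22) + 404*s(-1, 23) = (3 - 1*(-22)) + 404*(5*(-1)) = (3 + 22) + 404*(-5) = 25 - 2020 = -1995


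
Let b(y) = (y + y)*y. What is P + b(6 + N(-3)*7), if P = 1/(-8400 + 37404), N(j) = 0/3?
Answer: 2088289/29004 ≈ 72.000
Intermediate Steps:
N(j) = 0 (N(j) = 0*(⅓) = 0)
b(y) = 2*y² (b(y) = (2*y)*y = 2*y²)
P = 1/29004 ≈ 3.4478e-5
P + b(6 + N(-3)*7) = 1/29004 + 2*(6 + 0*7)² = 1/29004 + 2*(6 + 0)² = 1/29004 + 2*6² = 1/29004 + 2*36 = 1/29004 + 72 = 2088289/29004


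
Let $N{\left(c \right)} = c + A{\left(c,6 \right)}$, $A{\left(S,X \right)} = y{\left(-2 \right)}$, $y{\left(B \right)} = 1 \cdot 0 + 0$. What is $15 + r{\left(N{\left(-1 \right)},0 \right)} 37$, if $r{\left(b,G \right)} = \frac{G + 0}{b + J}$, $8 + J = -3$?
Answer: $15$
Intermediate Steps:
$y{\left(B \right)} = 0$ ($y{\left(B \right)} = 0 + 0 = 0$)
$A{\left(S,X \right)} = 0$
$J = -11$ ($J = -8 - 3 = -11$)
$N{\left(c \right)} = c$ ($N{\left(c \right)} = c + 0 = c$)
$r{\left(b,G \right)} = \frac{G}{-11 + b}$ ($r{\left(b,G \right)} = \frac{G + 0}{b - 11} = \frac{G}{-11 + b}$)
$15 + r{\left(N{\left(-1 \right)},0 \right)} 37 = 15 + \frac{0}{-11 - 1} \cdot 37 = 15 + \frac{0}{-12} \cdot 37 = 15 + 0 \left(- \frac{1}{12}\right) 37 = 15 + 0 \cdot 37 = 15 + 0 = 15$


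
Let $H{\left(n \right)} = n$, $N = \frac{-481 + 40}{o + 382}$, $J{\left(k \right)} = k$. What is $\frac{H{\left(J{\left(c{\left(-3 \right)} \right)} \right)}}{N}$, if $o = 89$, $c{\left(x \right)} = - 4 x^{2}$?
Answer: $\frac{1884}{49} \approx 38.449$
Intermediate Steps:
$N = - \frac{147}{157}$ ($N = \frac{-481 + 40}{89 + 382} = - \frac{441}{471} = \left(-441\right) \frac{1}{471} = - \frac{147}{157} \approx -0.93631$)
$\frac{H{\left(J{\left(c{\left(-3 \right)} \right)} \right)}}{N} = \frac{\left(-4\right) \left(-3\right)^{2}}{- \frac{147}{157}} = \left(-4\right) 9 \left(- \frac{157}{147}\right) = \left(-36\right) \left(- \frac{157}{147}\right) = \frac{1884}{49}$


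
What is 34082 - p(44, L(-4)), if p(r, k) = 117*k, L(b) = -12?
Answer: 35486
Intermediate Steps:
34082 - p(44, L(-4)) = 34082 - 117*(-12) = 34082 - 1*(-1404) = 34082 + 1404 = 35486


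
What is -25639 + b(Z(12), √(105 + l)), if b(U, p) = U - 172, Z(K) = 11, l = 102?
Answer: -25800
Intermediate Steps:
b(U, p) = -172 + U
-25639 + b(Z(12), √(105 + l)) = -25639 + (-172 + 11) = -25639 - 161 = -25800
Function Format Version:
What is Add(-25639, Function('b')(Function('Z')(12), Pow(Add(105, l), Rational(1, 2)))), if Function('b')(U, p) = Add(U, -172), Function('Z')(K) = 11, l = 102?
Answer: -25800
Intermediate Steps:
Function('b')(U, p) = Add(-172, U)
Add(-25639, Function('b')(Function('Z')(12), Pow(Add(105, l), Rational(1, 2)))) = Add(-25639, Add(-172, 11)) = Add(-25639, -161) = -25800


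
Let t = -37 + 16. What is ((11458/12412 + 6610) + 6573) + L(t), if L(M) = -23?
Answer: 81676689/6206 ≈ 13161.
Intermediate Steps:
t = -21
((11458/12412 + 6610) + 6573) + L(t) = ((11458/12412 + 6610) + 6573) - 23 = ((11458*(1/12412) + 6610) + 6573) - 23 = ((5729/6206 + 6610) + 6573) - 23 = (41027389/6206 + 6573) - 23 = 81819427/6206 - 23 = 81676689/6206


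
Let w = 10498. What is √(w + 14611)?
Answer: √25109 ≈ 158.46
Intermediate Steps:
√(w + 14611) = √(10498 + 14611) = √25109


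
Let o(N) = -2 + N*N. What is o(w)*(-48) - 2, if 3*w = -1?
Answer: 266/3 ≈ 88.667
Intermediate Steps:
w = -⅓ (w = (⅓)*(-1) = -⅓ ≈ -0.33333)
o(N) = -2 + N²
o(w)*(-48) - 2 = (-2 + (-⅓)²)*(-48) - 2 = (-2 + ⅑)*(-48) - 2 = -17/9*(-48) - 2 = 272/3 - 2 = 266/3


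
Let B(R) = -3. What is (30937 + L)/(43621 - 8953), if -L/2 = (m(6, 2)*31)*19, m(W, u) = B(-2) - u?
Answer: 36827/34668 ≈ 1.0623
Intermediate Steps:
m(W, u) = -3 - u
L = 5890 (L = -2*(-3 - 1*2)*31*19 = -2*(-3 - 2)*31*19 = -2*(-5*31)*19 = -(-310)*19 = -2*(-2945) = 5890)
(30937 + L)/(43621 - 8953) = (30937 + 5890)/(43621 - 8953) = 36827/34668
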